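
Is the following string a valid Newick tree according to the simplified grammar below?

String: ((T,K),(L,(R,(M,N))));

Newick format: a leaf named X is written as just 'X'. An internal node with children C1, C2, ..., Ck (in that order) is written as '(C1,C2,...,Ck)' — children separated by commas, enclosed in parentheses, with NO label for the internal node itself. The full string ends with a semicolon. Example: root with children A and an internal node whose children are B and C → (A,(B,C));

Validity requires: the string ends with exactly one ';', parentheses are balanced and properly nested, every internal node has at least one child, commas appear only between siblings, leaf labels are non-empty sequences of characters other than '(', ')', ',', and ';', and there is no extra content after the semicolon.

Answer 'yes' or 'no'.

Input: ((T,K),(L,(R,(M,N))));
Paren balance: 5 '(' vs 5 ')' OK
Ends with single ';': True
Full parse: OK
Valid: True

Answer: yes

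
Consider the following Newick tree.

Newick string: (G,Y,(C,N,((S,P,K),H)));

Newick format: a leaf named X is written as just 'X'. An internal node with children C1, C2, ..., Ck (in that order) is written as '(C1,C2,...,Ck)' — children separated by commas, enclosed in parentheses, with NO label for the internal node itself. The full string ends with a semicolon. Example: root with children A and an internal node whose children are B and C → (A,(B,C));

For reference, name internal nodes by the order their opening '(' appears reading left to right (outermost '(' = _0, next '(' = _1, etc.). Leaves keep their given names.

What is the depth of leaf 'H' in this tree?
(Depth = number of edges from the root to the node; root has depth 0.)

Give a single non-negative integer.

Answer: 3

Derivation:
Newick: (G,Y,(C,N,((S,P,K),H)));
Naming internals by '(' encounter order: outermost '(' = _0, next = _1, ...
Query node: H
Path from root: _0 -> _1 -> _2 -> H
Depth of H: 3 (number of edges from root)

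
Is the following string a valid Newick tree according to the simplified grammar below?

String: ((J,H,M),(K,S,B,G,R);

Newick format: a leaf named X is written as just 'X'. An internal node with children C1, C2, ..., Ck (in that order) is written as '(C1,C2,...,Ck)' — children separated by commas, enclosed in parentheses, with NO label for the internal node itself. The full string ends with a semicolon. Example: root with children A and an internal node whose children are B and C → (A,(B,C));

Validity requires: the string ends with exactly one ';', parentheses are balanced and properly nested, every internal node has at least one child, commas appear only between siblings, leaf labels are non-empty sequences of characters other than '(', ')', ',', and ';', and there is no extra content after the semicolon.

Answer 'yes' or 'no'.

Answer: no

Derivation:
Input: ((J,H,M),(K,S,B,G,R);
Paren balance: 3 '(' vs 2 ')' MISMATCH
Ends with single ';': True
Full parse: FAILS (expected , or ) at pos 20)
Valid: False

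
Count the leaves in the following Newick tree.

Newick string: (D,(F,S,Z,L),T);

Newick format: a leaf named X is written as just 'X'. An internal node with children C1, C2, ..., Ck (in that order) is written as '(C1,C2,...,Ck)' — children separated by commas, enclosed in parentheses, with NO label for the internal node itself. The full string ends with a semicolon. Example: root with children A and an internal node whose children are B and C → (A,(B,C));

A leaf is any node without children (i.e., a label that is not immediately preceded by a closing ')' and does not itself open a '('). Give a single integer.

Answer: 6

Derivation:
Newick: (D,(F,S,Z,L),T);
Scan left-to-right; a leaf is any maximal label run not followed by '(':
  pos 1: leaf 'D' → count = 1
  pos 4: leaf 'F' → count = 2
  pos 6: leaf 'S' → count = 3
  pos 8: leaf 'Z' → count = 4
  pos 10: leaf 'L' → count = 5
  pos 13: leaf 'T' → count = 6
Total leaves: 6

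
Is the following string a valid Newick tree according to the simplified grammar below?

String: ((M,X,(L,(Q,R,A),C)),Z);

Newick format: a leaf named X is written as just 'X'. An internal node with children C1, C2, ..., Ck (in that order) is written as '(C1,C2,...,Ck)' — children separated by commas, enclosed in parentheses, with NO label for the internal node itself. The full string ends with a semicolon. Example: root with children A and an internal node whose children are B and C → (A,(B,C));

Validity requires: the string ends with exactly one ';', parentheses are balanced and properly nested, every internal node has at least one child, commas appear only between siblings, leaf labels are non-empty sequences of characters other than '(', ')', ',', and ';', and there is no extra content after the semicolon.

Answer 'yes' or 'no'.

Input: ((M,X,(L,(Q,R,A),C)),Z);
Paren balance: 4 '(' vs 4 ')' OK
Ends with single ';': True
Full parse: OK
Valid: True

Answer: yes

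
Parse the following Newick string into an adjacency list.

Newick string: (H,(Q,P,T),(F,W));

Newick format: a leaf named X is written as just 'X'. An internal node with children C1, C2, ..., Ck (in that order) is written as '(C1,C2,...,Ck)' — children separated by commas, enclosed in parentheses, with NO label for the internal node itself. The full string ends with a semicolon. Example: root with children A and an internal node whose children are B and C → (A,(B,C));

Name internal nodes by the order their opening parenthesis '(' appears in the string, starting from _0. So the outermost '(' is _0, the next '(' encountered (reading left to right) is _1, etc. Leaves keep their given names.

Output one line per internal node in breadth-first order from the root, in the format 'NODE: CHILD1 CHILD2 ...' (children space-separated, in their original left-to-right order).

Input: (H,(Q,P,T),(F,W));
Scanning left-to-right, naming '(' by encounter order:
  pos 0: '(' -> open internal node _0 (depth 1)
  pos 3: '(' -> open internal node _1 (depth 2)
  pos 9: ')' -> close internal node _1 (now at depth 1)
  pos 11: '(' -> open internal node _2 (depth 2)
  pos 15: ')' -> close internal node _2 (now at depth 1)
  pos 16: ')' -> close internal node _0 (now at depth 0)
Total internal nodes: 3
BFS adjacency from root:
  _0: H _1 _2
  _1: Q P T
  _2: F W

Answer: _0: H _1 _2
_1: Q P T
_2: F W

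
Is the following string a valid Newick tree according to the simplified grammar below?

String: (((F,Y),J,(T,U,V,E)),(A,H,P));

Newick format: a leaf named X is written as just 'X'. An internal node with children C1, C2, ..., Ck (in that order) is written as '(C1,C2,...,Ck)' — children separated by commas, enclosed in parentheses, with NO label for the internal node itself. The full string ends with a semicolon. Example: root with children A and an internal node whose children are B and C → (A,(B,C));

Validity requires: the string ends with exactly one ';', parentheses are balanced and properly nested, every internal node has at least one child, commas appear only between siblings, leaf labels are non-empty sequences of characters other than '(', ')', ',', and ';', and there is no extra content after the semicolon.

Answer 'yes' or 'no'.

Input: (((F,Y),J,(T,U,V,E)),(A,H,P));
Paren balance: 5 '(' vs 5 ')' OK
Ends with single ';': True
Full parse: OK
Valid: True

Answer: yes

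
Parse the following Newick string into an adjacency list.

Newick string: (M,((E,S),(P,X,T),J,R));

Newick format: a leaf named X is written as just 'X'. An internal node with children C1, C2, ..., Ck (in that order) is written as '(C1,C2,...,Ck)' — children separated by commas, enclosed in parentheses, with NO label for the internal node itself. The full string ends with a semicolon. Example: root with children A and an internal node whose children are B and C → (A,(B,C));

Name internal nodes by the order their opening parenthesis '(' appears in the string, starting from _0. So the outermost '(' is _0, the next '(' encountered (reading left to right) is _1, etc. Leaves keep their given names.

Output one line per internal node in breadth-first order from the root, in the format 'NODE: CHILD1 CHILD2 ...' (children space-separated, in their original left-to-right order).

Input: (M,((E,S),(P,X,T),J,R));
Scanning left-to-right, naming '(' by encounter order:
  pos 0: '(' -> open internal node _0 (depth 1)
  pos 3: '(' -> open internal node _1 (depth 2)
  pos 4: '(' -> open internal node _2 (depth 3)
  pos 8: ')' -> close internal node _2 (now at depth 2)
  pos 10: '(' -> open internal node _3 (depth 3)
  pos 16: ')' -> close internal node _3 (now at depth 2)
  pos 21: ')' -> close internal node _1 (now at depth 1)
  pos 22: ')' -> close internal node _0 (now at depth 0)
Total internal nodes: 4
BFS adjacency from root:
  _0: M _1
  _1: _2 _3 J R
  _2: E S
  _3: P X T

Answer: _0: M _1
_1: _2 _3 J R
_2: E S
_3: P X T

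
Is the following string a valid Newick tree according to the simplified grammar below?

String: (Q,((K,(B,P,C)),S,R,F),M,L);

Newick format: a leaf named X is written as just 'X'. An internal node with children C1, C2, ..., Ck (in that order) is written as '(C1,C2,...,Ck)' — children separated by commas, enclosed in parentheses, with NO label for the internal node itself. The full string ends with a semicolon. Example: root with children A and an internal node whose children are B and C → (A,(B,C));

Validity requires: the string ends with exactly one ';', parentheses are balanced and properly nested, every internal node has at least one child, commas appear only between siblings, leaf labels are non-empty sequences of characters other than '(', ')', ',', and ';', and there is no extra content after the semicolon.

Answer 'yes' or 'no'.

Answer: yes

Derivation:
Input: (Q,((K,(B,P,C)),S,R,F),M,L);
Paren balance: 4 '(' vs 4 ')' OK
Ends with single ';': True
Full parse: OK
Valid: True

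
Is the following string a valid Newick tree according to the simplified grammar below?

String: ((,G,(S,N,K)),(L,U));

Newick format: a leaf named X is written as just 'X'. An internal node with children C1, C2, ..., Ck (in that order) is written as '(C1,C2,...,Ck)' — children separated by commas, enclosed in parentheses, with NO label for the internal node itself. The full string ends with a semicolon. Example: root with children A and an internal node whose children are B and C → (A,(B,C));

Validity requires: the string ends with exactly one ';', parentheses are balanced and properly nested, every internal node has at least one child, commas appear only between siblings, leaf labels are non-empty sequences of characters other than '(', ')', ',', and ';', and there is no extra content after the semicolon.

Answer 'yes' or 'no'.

Answer: no

Derivation:
Input: ((,G,(S,N,K)),(L,U));
Paren balance: 4 '(' vs 4 ')' OK
Ends with single ';': True
Full parse: FAILS (empty leaf label at pos 2)
Valid: False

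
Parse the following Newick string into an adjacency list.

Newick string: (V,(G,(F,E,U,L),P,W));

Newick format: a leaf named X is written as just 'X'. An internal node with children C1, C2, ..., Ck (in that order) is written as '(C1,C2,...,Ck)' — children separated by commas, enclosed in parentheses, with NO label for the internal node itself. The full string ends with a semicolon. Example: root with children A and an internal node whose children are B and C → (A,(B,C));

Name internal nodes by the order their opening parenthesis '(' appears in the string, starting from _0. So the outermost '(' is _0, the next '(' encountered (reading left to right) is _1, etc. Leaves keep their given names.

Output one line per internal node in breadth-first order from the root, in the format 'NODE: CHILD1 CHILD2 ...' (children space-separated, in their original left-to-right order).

Answer: _0: V _1
_1: G _2 P W
_2: F E U L

Derivation:
Input: (V,(G,(F,E,U,L),P,W));
Scanning left-to-right, naming '(' by encounter order:
  pos 0: '(' -> open internal node _0 (depth 1)
  pos 3: '(' -> open internal node _1 (depth 2)
  pos 6: '(' -> open internal node _2 (depth 3)
  pos 14: ')' -> close internal node _2 (now at depth 2)
  pos 19: ')' -> close internal node _1 (now at depth 1)
  pos 20: ')' -> close internal node _0 (now at depth 0)
Total internal nodes: 3
BFS adjacency from root:
  _0: V _1
  _1: G _2 P W
  _2: F E U L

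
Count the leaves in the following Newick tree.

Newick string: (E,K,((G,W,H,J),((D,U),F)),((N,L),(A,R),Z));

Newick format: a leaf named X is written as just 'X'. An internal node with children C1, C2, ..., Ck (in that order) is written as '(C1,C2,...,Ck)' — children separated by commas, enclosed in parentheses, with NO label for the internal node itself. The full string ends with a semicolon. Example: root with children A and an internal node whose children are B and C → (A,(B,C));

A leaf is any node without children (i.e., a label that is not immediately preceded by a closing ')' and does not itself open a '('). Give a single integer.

Answer: 14

Derivation:
Newick: (E,K,((G,W,H,J),((D,U),F)),((N,L),(A,R),Z));
Scan left-to-right; a leaf is any maximal label run not followed by '(':
  pos 1: leaf 'E' → count = 1
  pos 3: leaf 'K' → count = 2
  pos 7: leaf 'G' → count = 3
  pos 9: leaf 'W' → count = 4
  pos 11: leaf 'H' → count = 5
  pos 13: leaf 'J' → count = 6
  pos 18: leaf 'D' → count = 7
  pos 20: leaf 'U' → count = 8
  pos 23: leaf 'F' → count = 9
  pos 29: leaf 'N' → count = 10
  pos 31: leaf 'L' → count = 11
  pos 35: leaf 'A' → count = 12
  pos 37: leaf 'R' → count = 13
  pos 40: leaf 'Z' → count = 14
Total leaves: 14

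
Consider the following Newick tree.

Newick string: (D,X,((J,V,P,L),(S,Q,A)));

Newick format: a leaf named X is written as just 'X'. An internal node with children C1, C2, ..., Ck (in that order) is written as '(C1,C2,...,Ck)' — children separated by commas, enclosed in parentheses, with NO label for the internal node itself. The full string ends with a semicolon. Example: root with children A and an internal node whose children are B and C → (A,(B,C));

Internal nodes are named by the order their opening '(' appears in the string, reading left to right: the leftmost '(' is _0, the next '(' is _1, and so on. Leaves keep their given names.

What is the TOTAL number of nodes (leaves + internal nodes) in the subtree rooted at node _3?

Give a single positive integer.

Newick: (D,X,((J,V,P,L),(S,Q,A)));
Locate _3: it is the '(' at position 16 (the 4th '(' reading left to right).
Query: subtree rooted at _3
_3: subtree_size = 1 + 3
  S: subtree_size = 1 + 0
  Q: subtree_size = 1 + 0
  A: subtree_size = 1 + 0
Total subtree size of _3: 4

Answer: 4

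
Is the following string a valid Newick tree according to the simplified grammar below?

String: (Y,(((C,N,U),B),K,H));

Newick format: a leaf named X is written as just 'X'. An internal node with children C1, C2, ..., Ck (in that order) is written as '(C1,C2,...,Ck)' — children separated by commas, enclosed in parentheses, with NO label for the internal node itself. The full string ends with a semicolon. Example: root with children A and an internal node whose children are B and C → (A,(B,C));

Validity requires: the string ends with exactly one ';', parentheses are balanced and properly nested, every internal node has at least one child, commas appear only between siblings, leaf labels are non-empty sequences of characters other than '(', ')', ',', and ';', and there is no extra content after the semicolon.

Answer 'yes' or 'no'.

Input: (Y,(((C,N,U),B),K,H));
Paren balance: 4 '(' vs 4 ')' OK
Ends with single ';': True
Full parse: OK
Valid: True

Answer: yes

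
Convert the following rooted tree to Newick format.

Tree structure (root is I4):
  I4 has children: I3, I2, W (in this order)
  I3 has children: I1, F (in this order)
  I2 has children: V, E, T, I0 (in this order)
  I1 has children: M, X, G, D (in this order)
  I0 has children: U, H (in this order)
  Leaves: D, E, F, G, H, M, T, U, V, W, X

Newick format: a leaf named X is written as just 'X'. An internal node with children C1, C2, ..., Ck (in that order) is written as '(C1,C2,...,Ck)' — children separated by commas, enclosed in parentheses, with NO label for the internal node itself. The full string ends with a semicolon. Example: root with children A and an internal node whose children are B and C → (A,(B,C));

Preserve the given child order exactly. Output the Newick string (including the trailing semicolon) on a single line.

internal I4 with children ['I3', 'I2', 'W']
  internal I3 with children ['I1', 'F']
    internal I1 with children ['M', 'X', 'G', 'D']
      leaf 'M' → 'M'
      leaf 'X' → 'X'
      leaf 'G' → 'G'
      leaf 'D' → 'D'
    → '(M,X,G,D)'
    leaf 'F' → 'F'
  → '((M,X,G,D),F)'
  internal I2 with children ['V', 'E', 'T', 'I0']
    leaf 'V' → 'V'
    leaf 'E' → 'E'
    leaf 'T' → 'T'
    internal I0 with children ['U', 'H']
      leaf 'U' → 'U'
      leaf 'H' → 'H'
    → '(U,H)'
  → '(V,E,T,(U,H))'
  leaf 'W' → 'W'
→ '(((M,X,G,D),F),(V,E,T,(U,H)),W)'
Final: (((M,X,G,D),F),(V,E,T,(U,H)),W);

Answer: (((M,X,G,D),F),(V,E,T,(U,H)),W);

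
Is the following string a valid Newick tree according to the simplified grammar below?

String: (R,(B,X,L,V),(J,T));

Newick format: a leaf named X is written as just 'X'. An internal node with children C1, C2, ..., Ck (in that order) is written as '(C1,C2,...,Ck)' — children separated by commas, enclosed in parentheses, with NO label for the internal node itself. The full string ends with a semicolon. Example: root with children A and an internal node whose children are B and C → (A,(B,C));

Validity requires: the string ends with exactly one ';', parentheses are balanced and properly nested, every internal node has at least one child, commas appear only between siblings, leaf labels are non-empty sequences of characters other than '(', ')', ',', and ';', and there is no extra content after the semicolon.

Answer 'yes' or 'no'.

Answer: yes

Derivation:
Input: (R,(B,X,L,V),(J,T));
Paren balance: 3 '(' vs 3 ')' OK
Ends with single ';': True
Full parse: OK
Valid: True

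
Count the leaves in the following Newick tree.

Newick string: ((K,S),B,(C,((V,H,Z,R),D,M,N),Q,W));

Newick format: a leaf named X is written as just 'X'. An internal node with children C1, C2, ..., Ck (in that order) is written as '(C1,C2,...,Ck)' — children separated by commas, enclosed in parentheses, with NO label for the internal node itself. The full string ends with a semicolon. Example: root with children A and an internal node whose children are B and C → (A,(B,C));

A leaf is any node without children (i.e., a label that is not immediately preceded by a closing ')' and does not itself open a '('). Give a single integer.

Answer: 13

Derivation:
Newick: ((K,S),B,(C,((V,H,Z,R),D,M,N),Q,W));
Scan left-to-right; a leaf is any maximal label run not followed by '(':
  pos 2: leaf 'K' → count = 1
  pos 4: leaf 'S' → count = 2
  pos 7: leaf 'B' → count = 3
  pos 10: leaf 'C' → count = 4
  pos 14: leaf 'V' → count = 5
  pos 16: leaf 'H' → count = 6
  pos 18: leaf 'Z' → count = 7
  pos 20: leaf 'R' → count = 8
  pos 23: leaf 'D' → count = 9
  pos 25: leaf 'M' → count = 10
  pos 27: leaf 'N' → count = 11
  pos 30: leaf 'Q' → count = 12
  pos 32: leaf 'W' → count = 13
Total leaves: 13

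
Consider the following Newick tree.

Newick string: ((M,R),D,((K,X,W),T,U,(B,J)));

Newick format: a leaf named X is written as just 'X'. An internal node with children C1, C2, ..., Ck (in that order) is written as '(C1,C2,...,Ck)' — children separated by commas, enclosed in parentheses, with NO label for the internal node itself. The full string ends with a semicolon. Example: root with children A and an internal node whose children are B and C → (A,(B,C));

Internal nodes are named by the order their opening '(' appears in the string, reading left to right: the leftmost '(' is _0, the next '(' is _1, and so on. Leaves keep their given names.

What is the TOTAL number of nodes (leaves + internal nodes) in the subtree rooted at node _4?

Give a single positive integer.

Newick: ((M,R),D,((K,X,W),T,U,(B,J)));
Locate _4: it is the '(' at position 22 (the 5th '(' reading left to right).
Query: subtree rooted at _4
_4: subtree_size = 1 + 2
  B: subtree_size = 1 + 0
  J: subtree_size = 1 + 0
Total subtree size of _4: 3

Answer: 3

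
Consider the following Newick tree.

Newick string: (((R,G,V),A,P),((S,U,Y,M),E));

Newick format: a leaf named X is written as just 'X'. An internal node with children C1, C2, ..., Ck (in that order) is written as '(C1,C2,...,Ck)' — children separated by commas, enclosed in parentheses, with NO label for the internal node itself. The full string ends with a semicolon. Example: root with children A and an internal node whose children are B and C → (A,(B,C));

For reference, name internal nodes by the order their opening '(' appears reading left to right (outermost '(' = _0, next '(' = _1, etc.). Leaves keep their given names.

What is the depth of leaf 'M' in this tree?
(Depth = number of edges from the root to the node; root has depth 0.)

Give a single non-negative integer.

Answer: 3

Derivation:
Newick: (((R,G,V),A,P),((S,U,Y,M),E));
Naming internals by '(' encounter order: outermost '(' = _0, next = _1, ...
Query node: M
Path from root: _0 -> _3 -> _4 -> M
Depth of M: 3 (number of edges from root)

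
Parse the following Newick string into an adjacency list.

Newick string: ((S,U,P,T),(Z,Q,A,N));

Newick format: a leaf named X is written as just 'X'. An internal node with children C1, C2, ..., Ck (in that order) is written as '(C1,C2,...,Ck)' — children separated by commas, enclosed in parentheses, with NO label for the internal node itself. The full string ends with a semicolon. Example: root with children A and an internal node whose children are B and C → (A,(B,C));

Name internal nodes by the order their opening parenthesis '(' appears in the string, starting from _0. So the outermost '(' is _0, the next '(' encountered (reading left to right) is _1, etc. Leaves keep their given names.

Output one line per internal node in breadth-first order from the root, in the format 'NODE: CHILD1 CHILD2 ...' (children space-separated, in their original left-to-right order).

Input: ((S,U,P,T),(Z,Q,A,N));
Scanning left-to-right, naming '(' by encounter order:
  pos 0: '(' -> open internal node _0 (depth 1)
  pos 1: '(' -> open internal node _1 (depth 2)
  pos 9: ')' -> close internal node _1 (now at depth 1)
  pos 11: '(' -> open internal node _2 (depth 2)
  pos 19: ')' -> close internal node _2 (now at depth 1)
  pos 20: ')' -> close internal node _0 (now at depth 0)
Total internal nodes: 3
BFS adjacency from root:
  _0: _1 _2
  _1: S U P T
  _2: Z Q A N

Answer: _0: _1 _2
_1: S U P T
_2: Z Q A N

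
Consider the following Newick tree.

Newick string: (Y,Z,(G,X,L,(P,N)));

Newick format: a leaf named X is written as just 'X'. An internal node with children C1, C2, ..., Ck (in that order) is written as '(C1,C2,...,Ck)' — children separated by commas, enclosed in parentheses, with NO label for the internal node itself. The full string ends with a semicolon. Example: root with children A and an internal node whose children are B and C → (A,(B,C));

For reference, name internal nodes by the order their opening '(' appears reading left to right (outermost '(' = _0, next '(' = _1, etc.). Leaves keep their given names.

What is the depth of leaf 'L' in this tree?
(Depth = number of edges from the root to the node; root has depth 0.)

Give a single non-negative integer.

Answer: 2

Derivation:
Newick: (Y,Z,(G,X,L,(P,N)));
Naming internals by '(' encounter order: outermost '(' = _0, next = _1, ...
Query node: L
Path from root: _0 -> _1 -> L
Depth of L: 2 (number of edges from root)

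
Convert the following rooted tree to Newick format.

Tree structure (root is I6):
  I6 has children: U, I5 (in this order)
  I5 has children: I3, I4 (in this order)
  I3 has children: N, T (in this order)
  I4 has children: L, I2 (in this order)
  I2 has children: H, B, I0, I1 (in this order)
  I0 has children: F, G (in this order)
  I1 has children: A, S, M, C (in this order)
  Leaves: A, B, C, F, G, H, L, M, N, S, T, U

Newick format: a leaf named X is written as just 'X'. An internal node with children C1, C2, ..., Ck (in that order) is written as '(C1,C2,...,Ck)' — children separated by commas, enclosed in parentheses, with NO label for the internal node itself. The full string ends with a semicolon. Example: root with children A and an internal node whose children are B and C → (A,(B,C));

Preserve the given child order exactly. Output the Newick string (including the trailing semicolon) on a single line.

Answer: (U,((N,T),(L,(H,B,(F,G),(A,S,M,C)))));

Derivation:
internal I6 with children ['U', 'I5']
  leaf 'U' → 'U'
  internal I5 with children ['I3', 'I4']
    internal I3 with children ['N', 'T']
      leaf 'N' → 'N'
      leaf 'T' → 'T'
    → '(N,T)'
    internal I4 with children ['L', 'I2']
      leaf 'L' → 'L'
      internal I2 with children ['H', 'B', 'I0', 'I1']
        leaf 'H' → 'H'
        leaf 'B' → 'B'
        internal I0 with children ['F', 'G']
          leaf 'F' → 'F'
          leaf 'G' → 'G'
        → '(F,G)'
        internal I1 with children ['A', 'S', 'M', 'C']
          leaf 'A' → 'A'
          leaf 'S' → 'S'
          leaf 'M' → 'M'
          leaf 'C' → 'C'
        → '(A,S,M,C)'
      → '(H,B,(F,G),(A,S,M,C))'
    → '(L,(H,B,(F,G),(A,S,M,C)))'
  → '((N,T),(L,(H,B,(F,G),(A,S,M,C))))'
→ '(U,((N,T),(L,(H,B,(F,G),(A,S,M,C)))))'
Final: (U,((N,T),(L,(H,B,(F,G),(A,S,M,C)))));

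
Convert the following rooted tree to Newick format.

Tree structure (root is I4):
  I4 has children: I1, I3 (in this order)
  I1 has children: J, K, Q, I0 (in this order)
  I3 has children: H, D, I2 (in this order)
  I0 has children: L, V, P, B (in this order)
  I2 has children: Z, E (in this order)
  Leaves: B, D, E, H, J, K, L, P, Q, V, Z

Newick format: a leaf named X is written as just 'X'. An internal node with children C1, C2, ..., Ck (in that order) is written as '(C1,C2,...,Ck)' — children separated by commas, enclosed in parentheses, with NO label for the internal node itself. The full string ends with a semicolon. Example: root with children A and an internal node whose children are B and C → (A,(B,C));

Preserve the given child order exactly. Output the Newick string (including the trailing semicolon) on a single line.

Answer: ((J,K,Q,(L,V,P,B)),(H,D,(Z,E)));

Derivation:
internal I4 with children ['I1', 'I3']
  internal I1 with children ['J', 'K', 'Q', 'I0']
    leaf 'J' → 'J'
    leaf 'K' → 'K'
    leaf 'Q' → 'Q'
    internal I0 with children ['L', 'V', 'P', 'B']
      leaf 'L' → 'L'
      leaf 'V' → 'V'
      leaf 'P' → 'P'
      leaf 'B' → 'B'
    → '(L,V,P,B)'
  → '(J,K,Q,(L,V,P,B))'
  internal I3 with children ['H', 'D', 'I2']
    leaf 'H' → 'H'
    leaf 'D' → 'D'
    internal I2 with children ['Z', 'E']
      leaf 'Z' → 'Z'
      leaf 'E' → 'E'
    → '(Z,E)'
  → '(H,D,(Z,E))'
→ '((J,K,Q,(L,V,P,B)),(H,D,(Z,E)))'
Final: ((J,K,Q,(L,V,P,B)),(H,D,(Z,E)));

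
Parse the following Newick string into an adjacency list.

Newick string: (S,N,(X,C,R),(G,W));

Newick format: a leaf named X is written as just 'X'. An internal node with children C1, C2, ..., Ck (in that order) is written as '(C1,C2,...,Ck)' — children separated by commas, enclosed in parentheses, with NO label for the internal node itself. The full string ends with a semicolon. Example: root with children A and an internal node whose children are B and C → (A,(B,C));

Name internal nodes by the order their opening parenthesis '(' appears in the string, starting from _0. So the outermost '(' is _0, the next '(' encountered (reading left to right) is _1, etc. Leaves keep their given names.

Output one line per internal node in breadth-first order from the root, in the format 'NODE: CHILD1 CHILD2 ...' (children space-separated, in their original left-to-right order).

Answer: _0: S N _1 _2
_1: X C R
_2: G W

Derivation:
Input: (S,N,(X,C,R),(G,W));
Scanning left-to-right, naming '(' by encounter order:
  pos 0: '(' -> open internal node _0 (depth 1)
  pos 5: '(' -> open internal node _1 (depth 2)
  pos 11: ')' -> close internal node _1 (now at depth 1)
  pos 13: '(' -> open internal node _2 (depth 2)
  pos 17: ')' -> close internal node _2 (now at depth 1)
  pos 18: ')' -> close internal node _0 (now at depth 0)
Total internal nodes: 3
BFS adjacency from root:
  _0: S N _1 _2
  _1: X C R
  _2: G W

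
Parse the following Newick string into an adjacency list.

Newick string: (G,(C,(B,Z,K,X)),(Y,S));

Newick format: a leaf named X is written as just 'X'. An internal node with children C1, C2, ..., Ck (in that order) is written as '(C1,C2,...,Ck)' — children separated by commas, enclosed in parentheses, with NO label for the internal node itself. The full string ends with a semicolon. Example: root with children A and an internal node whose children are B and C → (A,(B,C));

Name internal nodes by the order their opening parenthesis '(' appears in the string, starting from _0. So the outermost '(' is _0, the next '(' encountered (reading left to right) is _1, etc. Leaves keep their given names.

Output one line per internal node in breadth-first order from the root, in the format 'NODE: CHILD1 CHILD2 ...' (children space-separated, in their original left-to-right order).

Input: (G,(C,(B,Z,K,X)),(Y,S));
Scanning left-to-right, naming '(' by encounter order:
  pos 0: '(' -> open internal node _0 (depth 1)
  pos 3: '(' -> open internal node _1 (depth 2)
  pos 6: '(' -> open internal node _2 (depth 3)
  pos 14: ')' -> close internal node _2 (now at depth 2)
  pos 15: ')' -> close internal node _1 (now at depth 1)
  pos 17: '(' -> open internal node _3 (depth 2)
  pos 21: ')' -> close internal node _3 (now at depth 1)
  pos 22: ')' -> close internal node _0 (now at depth 0)
Total internal nodes: 4
BFS adjacency from root:
  _0: G _1 _3
  _1: C _2
  _3: Y S
  _2: B Z K X

Answer: _0: G _1 _3
_1: C _2
_3: Y S
_2: B Z K X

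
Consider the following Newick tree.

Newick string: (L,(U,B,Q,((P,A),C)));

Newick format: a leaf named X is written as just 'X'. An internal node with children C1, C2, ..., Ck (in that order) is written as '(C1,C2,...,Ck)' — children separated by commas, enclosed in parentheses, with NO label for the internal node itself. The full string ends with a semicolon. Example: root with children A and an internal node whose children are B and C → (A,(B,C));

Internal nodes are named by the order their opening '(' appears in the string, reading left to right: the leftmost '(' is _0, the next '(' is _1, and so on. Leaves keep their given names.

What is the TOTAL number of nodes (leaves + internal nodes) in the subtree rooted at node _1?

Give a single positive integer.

Newick: (L,(U,B,Q,((P,A),C)));
Locate _1: it is the '(' at position 3 (the 2nd '(' reading left to right).
Query: subtree rooted at _1
_1: subtree_size = 1 + 8
  U: subtree_size = 1 + 0
  B: subtree_size = 1 + 0
  Q: subtree_size = 1 + 0
  _2: subtree_size = 1 + 4
    _3: subtree_size = 1 + 2
      P: subtree_size = 1 + 0
      A: subtree_size = 1 + 0
    C: subtree_size = 1 + 0
Total subtree size of _1: 9

Answer: 9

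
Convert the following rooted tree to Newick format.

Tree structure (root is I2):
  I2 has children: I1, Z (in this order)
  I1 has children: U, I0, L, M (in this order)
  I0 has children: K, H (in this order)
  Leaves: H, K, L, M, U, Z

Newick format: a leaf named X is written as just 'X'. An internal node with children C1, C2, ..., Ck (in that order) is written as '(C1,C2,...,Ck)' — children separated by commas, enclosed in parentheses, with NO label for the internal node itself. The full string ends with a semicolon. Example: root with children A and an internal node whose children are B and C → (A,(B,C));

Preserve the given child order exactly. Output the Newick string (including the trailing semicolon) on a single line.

internal I2 with children ['I1', 'Z']
  internal I1 with children ['U', 'I0', 'L', 'M']
    leaf 'U' → 'U'
    internal I0 with children ['K', 'H']
      leaf 'K' → 'K'
      leaf 'H' → 'H'
    → '(K,H)'
    leaf 'L' → 'L'
    leaf 'M' → 'M'
  → '(U,(K,H),L,M)'
  leaf 'Z' → 'Z'
→ '((U,(K,H),L,M),Z)'
Final: ((U,(K,H),L,M),Z);

Answer: ((U,(K,H),L,M),Z);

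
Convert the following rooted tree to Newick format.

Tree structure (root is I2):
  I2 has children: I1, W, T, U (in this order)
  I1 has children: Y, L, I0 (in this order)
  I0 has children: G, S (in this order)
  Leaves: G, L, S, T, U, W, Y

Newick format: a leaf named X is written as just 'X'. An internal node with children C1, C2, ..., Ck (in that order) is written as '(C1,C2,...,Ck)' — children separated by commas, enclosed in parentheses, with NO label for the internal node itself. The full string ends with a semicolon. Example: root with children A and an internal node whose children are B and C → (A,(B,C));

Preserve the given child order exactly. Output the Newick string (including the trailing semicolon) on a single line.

Answer: ((Y,L,(G,S)),W,T,U);

Derivation:
internal I2 with children ['I1', 'W', 'T', 'U']
  internal I1 with children ['Y', 'L', 'I0']
    leaf 'Y' → 'Y'
    leaf 'L' → 'L'
    internal I0 with children ['G', 'S']
      leaf 'G' → 'G'
      leaf 'S' → 'S'
    → '(G,S)'
  → '(Y,L,(G,S))'
  leaf 'W' → 'W'
  leaf 'T' → 'T'
  leaf 'U' → 'U'
→ '((Y,L,(G,S)),W,T,U)'
Final: ((Y,L,(G,S)),W,T,U);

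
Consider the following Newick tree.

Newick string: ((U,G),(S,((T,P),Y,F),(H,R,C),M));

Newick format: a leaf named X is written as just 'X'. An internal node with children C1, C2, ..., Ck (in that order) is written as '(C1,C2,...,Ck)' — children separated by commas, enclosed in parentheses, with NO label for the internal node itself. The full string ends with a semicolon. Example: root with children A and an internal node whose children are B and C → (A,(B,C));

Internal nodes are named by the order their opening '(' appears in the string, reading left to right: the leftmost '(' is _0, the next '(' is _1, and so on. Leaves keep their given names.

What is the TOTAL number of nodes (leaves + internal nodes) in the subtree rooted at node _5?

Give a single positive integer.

Answer: 4

Derivation:
Newick: ((U,G),(S,((T,P),Y,F),(H,R,C),M));
Locate _5: it is the '(' at position 22 (the 6th '(' reading left to right).
Query: subtree rooted at _5
_5: subtree_size = 1 + 3
  H: subtree_size = 1 + 0
  R: subtree_size = 1 + 0
  C: subtree_size = 1 + 0
Total subtree size of _5: 4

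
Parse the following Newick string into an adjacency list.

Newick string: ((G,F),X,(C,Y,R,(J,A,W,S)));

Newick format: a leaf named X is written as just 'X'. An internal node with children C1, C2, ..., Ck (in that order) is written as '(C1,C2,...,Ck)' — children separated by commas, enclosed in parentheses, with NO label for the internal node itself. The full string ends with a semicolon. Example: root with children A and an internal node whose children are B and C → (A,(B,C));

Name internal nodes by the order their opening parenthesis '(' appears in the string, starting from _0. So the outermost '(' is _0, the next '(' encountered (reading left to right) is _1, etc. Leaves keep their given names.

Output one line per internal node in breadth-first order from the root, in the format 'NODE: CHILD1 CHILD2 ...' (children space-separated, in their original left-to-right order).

Input: ((G,F),X,(C,Y,R,(J,A,W,S)));
Scanning left-to-right, naming '(' by encounter order:
  pos 0: '(' -> open internal node _0 (depth 1)
  pos 1: '(' -> open internal node _1 (depth 2)
  pos 5: ')' -> close internal node _1 (now at depth 1)
  pos 9: '(' -> open internal node _2 (depth 2)
  pos 16: '(' -> open internal node _3 (depth 3)
  pos 24: ')' -> close internal node _3 (now at depth 2)
  pos 25: ')' -> close internal node _2 (now at depth 1)
  pos 26: ')' -> close internal node _0 (now at depth 0)
Total internal nodes: 4
BFS adjacency from root:
  _0: _1 X _2
  _1: G F
  _2: C Y R _3
  _3: J A W S

Answer: _0: _1 X _2
_1: G F
_2: C Y R _3
_3: J A W S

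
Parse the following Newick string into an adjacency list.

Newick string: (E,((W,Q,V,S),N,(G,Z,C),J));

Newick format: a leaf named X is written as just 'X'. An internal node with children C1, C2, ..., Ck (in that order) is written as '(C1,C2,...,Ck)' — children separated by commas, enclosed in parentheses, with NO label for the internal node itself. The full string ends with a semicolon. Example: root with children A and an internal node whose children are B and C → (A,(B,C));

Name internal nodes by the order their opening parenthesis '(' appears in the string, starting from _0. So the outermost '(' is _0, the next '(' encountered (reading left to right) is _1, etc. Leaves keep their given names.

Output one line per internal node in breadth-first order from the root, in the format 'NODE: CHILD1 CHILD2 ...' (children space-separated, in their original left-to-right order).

Answer: _0: E _1
_1: _2 N _3 J
_2: W Q V S
_3: G Z C

Derivation:
Input: (E,((W,Q,V,S),N,(G,Z,C),J));
Scanning left-to-right, naming '(' by encounter order:
  pos 0: '(' -> open internal node _0 (depth 1)
  pos 3: '(' -> open internal node _1 (depth 2)
  pos 4: '(' -> open internal node _2 (depth 3)
  pos 12: ')' -> close internal node _2 (now at depth 2)
  pos 16: '(' -> open internal node _3 (depth 3)
  pos 22: ')' -> close internal node _3 (now at depth 2)
  pos 25: ')' -> close internal node _1 (now at depth 1)
  pos 26: ')' -> close internal node _0 (now at depth 0)
Total internal nodes: 4
BFS adjacency from root:
  _0: E _1
  _1: _2 N _3 J
  _2: W Q V S
  _3: G Z C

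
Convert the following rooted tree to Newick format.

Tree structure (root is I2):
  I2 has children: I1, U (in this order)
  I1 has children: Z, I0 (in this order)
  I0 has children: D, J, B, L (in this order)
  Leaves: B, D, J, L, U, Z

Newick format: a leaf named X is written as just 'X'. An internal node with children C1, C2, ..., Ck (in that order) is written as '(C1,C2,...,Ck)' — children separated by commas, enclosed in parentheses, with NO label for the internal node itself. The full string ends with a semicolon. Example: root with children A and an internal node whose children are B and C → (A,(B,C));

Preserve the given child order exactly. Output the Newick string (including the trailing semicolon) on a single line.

internal I2 with children ['I1', 'U']
  internal I1 with children ['Z', 'I0']
    leaf 'Z' → 'Z'
    internal I0 with children ['D', 'J', 'B', 'L']
      leaf 'D' → 'D'
      leaf 'J' → 'J'
      leaf 'B' → 'B'
      leaf 'L' → 'L'
    → '(D,J,B,L)'
  → '(Z,(D,J,B,L))'
  leaf 'U' → 'U'
→ '((Z,(D,J,B,L)),U)'
Final: ((Z,(D,J,B,L)),U);

Answer: ((Z,(D,J,B,L)),U);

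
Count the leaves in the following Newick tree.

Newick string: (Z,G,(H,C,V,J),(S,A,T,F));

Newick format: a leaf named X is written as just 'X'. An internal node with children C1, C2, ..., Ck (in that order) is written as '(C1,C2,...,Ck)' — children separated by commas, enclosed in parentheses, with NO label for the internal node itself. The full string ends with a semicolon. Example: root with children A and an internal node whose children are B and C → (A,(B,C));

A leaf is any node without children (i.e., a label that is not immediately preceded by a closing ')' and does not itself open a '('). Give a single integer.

Answer: 10

Derivation:
Newick: (Z,G,(H,C,V,J),(S,A,T,F));
Scan left-to-right; a leaf is any maximal label run not followed by '(':
  pos 1: leaf 'Z' → count = 1
  pos 3: leaf 'G' → count = 2
  pos 6: leaf 'H' → count = 3
  pos 8: leaf 'C' → count = 4
  pos 10: leaf 'V' → count = 5
  pos 12: leaf 'J' → count = 6
  pos 16: leaf 'S' → count = 7
  pos 18: leaf 'A' → count = 8
  pos 20: leaf 'T' → count = 9
  pos 22: leaf 'F' → count = 10
Total leaves: 10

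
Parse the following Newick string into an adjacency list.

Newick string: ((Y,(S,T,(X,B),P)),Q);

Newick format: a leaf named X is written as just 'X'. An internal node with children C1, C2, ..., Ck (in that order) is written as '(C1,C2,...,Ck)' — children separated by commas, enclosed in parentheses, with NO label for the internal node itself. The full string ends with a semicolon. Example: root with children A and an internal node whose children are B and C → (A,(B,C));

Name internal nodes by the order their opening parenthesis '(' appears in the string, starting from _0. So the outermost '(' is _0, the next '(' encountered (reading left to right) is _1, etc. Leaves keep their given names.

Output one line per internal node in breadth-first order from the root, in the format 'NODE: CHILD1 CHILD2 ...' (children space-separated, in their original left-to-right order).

Input: ((Y,(S,T,(X,B),P)),Q);
Scanning left-to-right, naming '(' by encounter order:
  pos 0: '(' -> open internal node _0 (depth 1)
  pos 1: '(' -> open internal node _1 (depth 2)
  pos 4: '(' -> open internal node _2 (depth 3)
  pos 9: '(' -> open internal node _3 (depth 4)
  pos 13: ')' -> close internal node _3 (now at depth 3)
  pos 16: ')' -> close internal node _2 (now at depth 2)
  pos 17: ')' -> close internal node _1 (now at depth 1)
  pos 20: ')' -> close internal node _0 (now at depth 0)
Total internal nodes: 4
BFS adjacency from root:
  _0: _1 Q
  _1: Y _2
  _2: S T _3 P
  _3: X B

Answer: _0: _1 Q
_1: Y _2
_2: S T _3 P
_3: X B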